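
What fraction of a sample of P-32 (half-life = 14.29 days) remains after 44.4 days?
N/N₀ = (1/2)^(t/t½) = 0.1161 = 11.6%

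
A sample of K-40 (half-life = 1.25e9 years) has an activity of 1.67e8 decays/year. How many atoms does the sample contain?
N = A/λ = 3.012e17 atoms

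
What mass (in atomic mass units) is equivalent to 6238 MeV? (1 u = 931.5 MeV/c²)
m = E/c² = 6.697 u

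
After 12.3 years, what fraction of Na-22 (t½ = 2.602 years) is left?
N/N₀ = (1/2)^(t/t½) = 0.03776 = 3.78%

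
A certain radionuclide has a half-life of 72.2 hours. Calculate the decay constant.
λ = ln(2)/t½ = 0.0096 hour⁻¹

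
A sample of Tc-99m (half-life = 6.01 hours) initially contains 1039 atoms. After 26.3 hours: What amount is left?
N = N₀(1/2)^(t/t½) = 50.04 atoms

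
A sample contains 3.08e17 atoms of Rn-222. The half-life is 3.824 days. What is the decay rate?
A = λN = 5.583e16 decays/day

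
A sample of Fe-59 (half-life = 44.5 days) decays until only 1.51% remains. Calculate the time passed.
t = t½ × log₂(N₀/N) = 269.2 days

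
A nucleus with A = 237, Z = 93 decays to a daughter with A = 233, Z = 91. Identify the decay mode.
ΔA = -4, ΔZ = -2 ⇒ alpha decay (α)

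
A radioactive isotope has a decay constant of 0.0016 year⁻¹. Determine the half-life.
t½ = ln(2)/λ = 433.2 years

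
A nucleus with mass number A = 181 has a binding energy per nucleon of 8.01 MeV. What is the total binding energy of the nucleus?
B.E. = 8.01 × 181 = 1450 MeV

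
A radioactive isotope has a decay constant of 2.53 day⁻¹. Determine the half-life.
t½ = ln(2)/λ = 0.274 days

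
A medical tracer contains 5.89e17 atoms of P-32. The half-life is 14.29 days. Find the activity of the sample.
A = λN = 2.857e16 decays/day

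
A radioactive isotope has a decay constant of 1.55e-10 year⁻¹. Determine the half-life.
t½ = ln(2)/λ = 4.472e9 years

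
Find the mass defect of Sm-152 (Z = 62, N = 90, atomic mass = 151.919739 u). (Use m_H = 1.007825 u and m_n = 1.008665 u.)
Δm = Z·m_H + N·m_n − M = 1.345 u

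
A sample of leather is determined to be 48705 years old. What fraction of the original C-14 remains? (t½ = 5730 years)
N/N₀ = (1/2)^(t/t½) = 0.002762 = 0.276%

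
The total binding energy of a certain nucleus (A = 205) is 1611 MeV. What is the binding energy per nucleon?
B.E./A = 1611/205 = 7.859 MeV/nucleon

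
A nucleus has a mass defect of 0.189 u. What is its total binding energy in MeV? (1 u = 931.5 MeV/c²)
B.E. = Δm × 931.5 = 176.1 MeV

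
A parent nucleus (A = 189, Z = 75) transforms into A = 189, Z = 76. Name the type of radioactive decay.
ΔA = 0, ΔZ = +1 ⇒ beta-minus decay (β⁻)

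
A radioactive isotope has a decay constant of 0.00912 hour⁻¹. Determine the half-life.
t½ = ln(2)/λ = 76 hours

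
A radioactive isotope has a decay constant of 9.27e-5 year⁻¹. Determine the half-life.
t½ = ln(2)/λ = 7477 years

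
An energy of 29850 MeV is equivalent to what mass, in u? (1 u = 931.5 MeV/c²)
m = E/c² = 32.05 u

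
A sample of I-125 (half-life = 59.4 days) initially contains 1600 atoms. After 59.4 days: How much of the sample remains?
N = N₀(1/2)^(t/t½) = 800 atoms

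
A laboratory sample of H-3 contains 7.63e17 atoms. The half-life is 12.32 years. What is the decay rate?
A = λN = 4.293e16 decays/year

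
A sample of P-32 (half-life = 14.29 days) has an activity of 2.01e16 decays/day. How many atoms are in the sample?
N = A/λ = 4.144e17 atoms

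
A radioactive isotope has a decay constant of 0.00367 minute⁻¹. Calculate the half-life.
t½ = ln(2)/λ = 188.9 minutes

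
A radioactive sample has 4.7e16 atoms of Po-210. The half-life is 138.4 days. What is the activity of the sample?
A = λN = 2.354e14 decays/day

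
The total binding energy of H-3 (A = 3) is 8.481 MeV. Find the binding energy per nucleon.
B.E./A = 8.481/3 = 2.827 MeV/nucleon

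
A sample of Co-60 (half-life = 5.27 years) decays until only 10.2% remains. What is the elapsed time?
t = t½ × log₂(N₀/N) = 17.36 years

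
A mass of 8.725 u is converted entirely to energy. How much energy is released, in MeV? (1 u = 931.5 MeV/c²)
E = mc² = 8127 MeV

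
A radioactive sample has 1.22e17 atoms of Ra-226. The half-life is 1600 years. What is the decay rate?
A = λN = 5.285e13 decays/year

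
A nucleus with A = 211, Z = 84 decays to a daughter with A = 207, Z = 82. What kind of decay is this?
ΔA = -4, ΔZ = -2 ⇒ alpha decay (α)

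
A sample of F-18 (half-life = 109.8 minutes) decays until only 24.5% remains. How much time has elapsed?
t = t½ × log₂(N₀/N) = 222.8 minutes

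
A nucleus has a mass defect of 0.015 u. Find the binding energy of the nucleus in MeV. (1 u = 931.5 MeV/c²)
B.E. = Δm × 931.5 = 13.97 MeV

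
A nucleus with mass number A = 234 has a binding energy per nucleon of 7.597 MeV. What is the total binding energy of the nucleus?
B.E. = 7.597 × 234 = 1778 MeV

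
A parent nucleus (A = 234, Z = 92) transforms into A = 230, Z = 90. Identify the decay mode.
ΔA = -4, ΔZ = -2 ⇒ alpha decay (α)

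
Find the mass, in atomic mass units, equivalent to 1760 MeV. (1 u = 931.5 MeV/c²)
m = E/c² = 1.889 u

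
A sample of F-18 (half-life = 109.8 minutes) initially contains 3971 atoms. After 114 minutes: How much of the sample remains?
N = N₀(1/2)^(t/t½) = 1934 atoms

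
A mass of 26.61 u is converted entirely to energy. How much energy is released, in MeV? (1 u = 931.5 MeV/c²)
E = mc² = 24790 MeV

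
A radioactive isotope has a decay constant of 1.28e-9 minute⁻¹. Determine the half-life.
t½ = ln(2)/λ = 5.415e8 minutes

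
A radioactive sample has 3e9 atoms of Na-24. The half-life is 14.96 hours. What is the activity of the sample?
A = λN = 1.39e8 decays/hour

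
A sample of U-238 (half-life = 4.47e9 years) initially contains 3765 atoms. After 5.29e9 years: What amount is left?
N = N₀(1/2)^(t/t½) = 1658 atoms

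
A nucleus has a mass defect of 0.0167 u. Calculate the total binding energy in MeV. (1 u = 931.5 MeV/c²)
B.E. = Δm × 931.5 = 15.56 MeV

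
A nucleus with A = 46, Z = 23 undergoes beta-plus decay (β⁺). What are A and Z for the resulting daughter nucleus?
Daughter: A = 46, Z = 22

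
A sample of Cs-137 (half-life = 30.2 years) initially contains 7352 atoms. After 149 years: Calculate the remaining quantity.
N = N₀(1/2)^(t/t½) = 240.5 atoms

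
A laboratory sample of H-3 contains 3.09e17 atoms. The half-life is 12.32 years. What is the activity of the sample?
A = λN = 1.738e16 decays/year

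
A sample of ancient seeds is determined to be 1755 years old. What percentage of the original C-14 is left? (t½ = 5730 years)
N/N₀ = (1/2)^(t/t½) = 0.8087 = 80.9%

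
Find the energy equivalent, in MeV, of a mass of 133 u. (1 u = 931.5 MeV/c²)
E = mc² = 1.239e5 MeV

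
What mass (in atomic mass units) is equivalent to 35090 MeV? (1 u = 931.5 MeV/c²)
m = E/c² = 37.67 u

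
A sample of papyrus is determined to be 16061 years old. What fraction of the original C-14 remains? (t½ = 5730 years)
N/N₀ = (1/2)^(t/t½) = 0.1433 = 14.3%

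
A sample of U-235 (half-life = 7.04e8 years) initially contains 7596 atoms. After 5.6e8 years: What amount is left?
N = N₀(1/2)^(t/t½) = 4377 atoms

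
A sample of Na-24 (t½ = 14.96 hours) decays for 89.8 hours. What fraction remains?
N/N₀ = (1/2)^(t/t½) = 0.0156 = 1.56%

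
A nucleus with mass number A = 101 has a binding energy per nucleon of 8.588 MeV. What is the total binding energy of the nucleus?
B.E. = 8.588 × 101 = 867.4 MeV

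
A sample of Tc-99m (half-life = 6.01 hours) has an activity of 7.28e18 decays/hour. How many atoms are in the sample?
N = A/λ = 6.312e19 atoms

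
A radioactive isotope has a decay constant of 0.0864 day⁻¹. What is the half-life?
t½ = ln(2)/λ = 8.023 days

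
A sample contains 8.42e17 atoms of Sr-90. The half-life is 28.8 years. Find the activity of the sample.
A = λN = 2.026e16 decays/year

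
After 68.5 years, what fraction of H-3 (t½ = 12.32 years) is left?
N/N₀ = (1/2)^(t/t½) = 0.0212 = 2.12%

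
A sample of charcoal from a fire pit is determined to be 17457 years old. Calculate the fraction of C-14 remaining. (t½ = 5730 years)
N/N₀ = (1/2)^(t/t½) = 0.121 = 12.1%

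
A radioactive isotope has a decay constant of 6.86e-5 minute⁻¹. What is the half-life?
t½ = ln(2)/λ = 10100 minutes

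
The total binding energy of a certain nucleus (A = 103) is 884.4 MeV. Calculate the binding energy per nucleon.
B.E./A = 884.4/103 = 8.586 MeV/nucleon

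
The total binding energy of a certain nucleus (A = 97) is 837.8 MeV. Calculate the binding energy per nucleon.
B.E./A = 837.8/97 = 8.637 MeV/nucleon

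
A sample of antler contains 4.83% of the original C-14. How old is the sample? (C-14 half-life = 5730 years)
Age = t½ × log₂(1/ratio) = 25050 years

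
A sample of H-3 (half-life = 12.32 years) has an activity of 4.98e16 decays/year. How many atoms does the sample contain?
N = A/λ = 8.851e17 atoms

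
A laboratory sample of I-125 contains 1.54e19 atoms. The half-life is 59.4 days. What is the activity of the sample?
A = λN = 1.797e17 decays/day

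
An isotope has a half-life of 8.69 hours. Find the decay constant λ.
λ = ln(2)/t½ = 0.07976 hour⁻¹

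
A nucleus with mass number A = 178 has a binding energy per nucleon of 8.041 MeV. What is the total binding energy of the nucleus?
B.E. = 8.041 × 178 = 1431 MeV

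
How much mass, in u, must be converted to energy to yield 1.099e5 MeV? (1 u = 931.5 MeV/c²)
m = E/c² = 118 u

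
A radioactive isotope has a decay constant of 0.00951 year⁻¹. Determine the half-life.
t½ = ln(2)/λ = 72.89 years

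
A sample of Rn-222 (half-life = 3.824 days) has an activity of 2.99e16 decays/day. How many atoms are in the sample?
N = A/λ = 1.65e17 atoms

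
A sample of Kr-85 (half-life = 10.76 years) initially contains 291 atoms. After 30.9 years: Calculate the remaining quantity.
N = N₀(1/2)^(t/t½) = 39.76 atoms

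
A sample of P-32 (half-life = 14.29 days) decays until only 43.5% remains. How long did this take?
t = t½ × log₂(N₀/N) = 17.16 days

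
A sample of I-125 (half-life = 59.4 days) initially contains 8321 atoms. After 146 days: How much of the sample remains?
N = N₀(1/2)^(t/t½) = 1515 atoms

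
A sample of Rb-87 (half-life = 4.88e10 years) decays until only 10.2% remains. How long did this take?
t = t½ × log₂(N₀/N) = 1.607e11 years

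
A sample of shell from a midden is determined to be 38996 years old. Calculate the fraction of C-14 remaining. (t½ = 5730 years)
N/N₀ = (1/2)^(t/t½) = 0.00894 = 0.894%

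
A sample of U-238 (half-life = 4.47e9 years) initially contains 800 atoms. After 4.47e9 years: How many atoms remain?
N = N₀(1/2)^(t/t½) = 400 atoms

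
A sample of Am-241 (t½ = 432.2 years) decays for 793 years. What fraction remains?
N/N₀ = (1/2)^(t/t½) = 0.2803 = 28%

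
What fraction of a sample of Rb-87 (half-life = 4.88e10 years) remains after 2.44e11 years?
N/N₀ = (1/2)^(t/t½) = 0.03125 = 3.12%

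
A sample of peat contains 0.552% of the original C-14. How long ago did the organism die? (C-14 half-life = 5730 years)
Age = t½ × log₂(1/ratio) = 42980 years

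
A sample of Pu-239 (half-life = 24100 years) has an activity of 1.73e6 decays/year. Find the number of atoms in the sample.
N = A/λ = 6.015e10 atoms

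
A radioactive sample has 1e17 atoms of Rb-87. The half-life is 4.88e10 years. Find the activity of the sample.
A = λN = 1.42e6 decays/year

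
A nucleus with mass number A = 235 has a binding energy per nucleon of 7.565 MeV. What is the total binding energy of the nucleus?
B.E. = 7.565 × 235 = 1778 MeV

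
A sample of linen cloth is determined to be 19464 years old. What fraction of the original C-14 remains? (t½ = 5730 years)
N/N₀ = (1/2)^(t/t½) = 0.09494 = 9.49%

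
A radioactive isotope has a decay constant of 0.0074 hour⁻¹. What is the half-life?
t½ = ln(2)/λ = 93.67 hours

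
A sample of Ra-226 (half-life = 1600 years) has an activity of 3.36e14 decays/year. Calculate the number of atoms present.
N = A/λ = 7.756e17 atoms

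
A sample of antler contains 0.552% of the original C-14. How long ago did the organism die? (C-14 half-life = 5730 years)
Age = t½ × log₂(1/ratio) = 42980 years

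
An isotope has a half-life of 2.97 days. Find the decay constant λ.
λ = ln(2)/t½ = 0.2334 day⁻¹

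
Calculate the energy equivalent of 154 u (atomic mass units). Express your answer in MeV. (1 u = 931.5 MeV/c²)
E = mc² = 1.435e5 MeV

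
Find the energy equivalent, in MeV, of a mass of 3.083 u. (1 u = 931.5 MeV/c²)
E = mc² = 2872 MeV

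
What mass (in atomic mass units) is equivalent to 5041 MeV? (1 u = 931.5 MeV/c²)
m = E/c² = 5.412 u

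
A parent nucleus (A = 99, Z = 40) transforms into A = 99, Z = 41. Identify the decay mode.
ΔA = 0, ΔZ = +1 ⇒ beta-minus decay (β⁻)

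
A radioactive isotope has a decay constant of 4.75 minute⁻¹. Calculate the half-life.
t½ = ln(2)/λ = 0.1459 minutes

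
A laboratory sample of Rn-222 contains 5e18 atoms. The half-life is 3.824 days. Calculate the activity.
A = λN = 9.063e17 decays/day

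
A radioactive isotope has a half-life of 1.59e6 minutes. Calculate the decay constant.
λ = ln(2)/t½ = 4.359e-7 minute⁻¹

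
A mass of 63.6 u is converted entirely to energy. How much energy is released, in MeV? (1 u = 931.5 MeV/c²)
E = mc² = 59240 MeV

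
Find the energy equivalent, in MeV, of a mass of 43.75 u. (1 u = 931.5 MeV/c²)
E = mc² = 40750 MeV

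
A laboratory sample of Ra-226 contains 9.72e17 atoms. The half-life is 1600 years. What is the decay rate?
A = λN = 4.211e14 decays/year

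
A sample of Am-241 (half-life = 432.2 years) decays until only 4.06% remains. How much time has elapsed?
t = t½ × log₂(N₀/N) = 1998 years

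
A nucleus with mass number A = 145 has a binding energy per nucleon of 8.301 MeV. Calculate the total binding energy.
B.E. = 8.301 × 145 = 1204 MeV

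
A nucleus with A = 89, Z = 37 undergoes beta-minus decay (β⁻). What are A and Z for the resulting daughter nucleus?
Daughter: A = 89, Z = 38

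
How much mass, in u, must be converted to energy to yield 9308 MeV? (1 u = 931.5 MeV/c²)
m = E/c² = 9.992 u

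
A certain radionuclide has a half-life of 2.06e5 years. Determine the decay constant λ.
λ = ln(2)/t½ = 3.365e-6 year⁻¹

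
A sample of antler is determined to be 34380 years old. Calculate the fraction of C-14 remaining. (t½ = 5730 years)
N/N₀ = (1/2)^(t/t½) = 0.01562 = 1.56%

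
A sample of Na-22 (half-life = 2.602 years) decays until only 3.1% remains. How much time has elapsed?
t = t½ × log₂(N₀/N) = 13.04 years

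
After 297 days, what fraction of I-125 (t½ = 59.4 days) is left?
N/N₀ = (1/2)^(t/t½) = 0.03125 = 3.12%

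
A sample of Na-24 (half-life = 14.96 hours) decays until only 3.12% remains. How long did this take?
t = t½ × log₂(N₀/N) = 74.83 hours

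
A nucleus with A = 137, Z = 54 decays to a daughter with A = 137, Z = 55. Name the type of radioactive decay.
ΔA = 0, ΔZ = +1 ⇒ beta-minus decay (β⁻)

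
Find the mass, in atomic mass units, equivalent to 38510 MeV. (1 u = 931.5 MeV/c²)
m = E/c² = 41.34 u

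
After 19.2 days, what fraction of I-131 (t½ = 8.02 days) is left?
N/N₀ = (1/2)^(t/t½) = 0.1903 = 19%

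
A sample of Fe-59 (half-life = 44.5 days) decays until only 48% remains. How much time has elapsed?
t = t½ × log₂(N₀/N) = 47.12 days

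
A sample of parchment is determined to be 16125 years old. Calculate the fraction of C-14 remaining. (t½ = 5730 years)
N/N₀ = (1/2)^(t/t½) = 0.1422 = 14.2%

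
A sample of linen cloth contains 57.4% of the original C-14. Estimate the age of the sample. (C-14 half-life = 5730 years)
Age = t½ × log₂(1/ratio) = 4589 years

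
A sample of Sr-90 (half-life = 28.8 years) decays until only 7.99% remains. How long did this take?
t = t½ × log₂(N₀/N) = 105 years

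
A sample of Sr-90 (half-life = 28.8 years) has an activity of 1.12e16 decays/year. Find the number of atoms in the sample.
N = A/λ = 4.654e17 atoms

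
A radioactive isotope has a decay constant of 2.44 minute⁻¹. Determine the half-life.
t½ = ln(2)/λ = 0.2841 minutes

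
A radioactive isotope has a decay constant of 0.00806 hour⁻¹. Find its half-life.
t½ = ln(2)/λ = 86 hours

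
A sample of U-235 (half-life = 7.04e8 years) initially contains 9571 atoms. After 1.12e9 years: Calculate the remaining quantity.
N = N₀(1/2)^(t/t½) = 3177 atoms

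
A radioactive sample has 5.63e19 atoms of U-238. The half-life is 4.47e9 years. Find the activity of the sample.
A = λN = 8.73e9 decays/year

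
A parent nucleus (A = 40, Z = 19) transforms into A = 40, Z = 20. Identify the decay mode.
ΔA = 0, ΔZ = +1 ⇒ beta-minus decay (β⁻)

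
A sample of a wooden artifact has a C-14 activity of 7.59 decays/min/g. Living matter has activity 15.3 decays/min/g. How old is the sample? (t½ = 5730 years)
Age = t½ × log₂(A₀/A) = 5795 years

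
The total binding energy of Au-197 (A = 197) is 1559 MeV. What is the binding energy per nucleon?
B.E./A = 1559/197 = 7.914 MeV/nucleon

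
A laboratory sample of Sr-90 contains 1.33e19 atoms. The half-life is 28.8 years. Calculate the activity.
A = λN = 3.201e17 decays/year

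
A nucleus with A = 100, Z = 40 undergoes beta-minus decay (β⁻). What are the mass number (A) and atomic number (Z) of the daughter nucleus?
Daughter: A = 100, Z = 41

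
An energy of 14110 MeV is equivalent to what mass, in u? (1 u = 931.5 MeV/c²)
m = E/c² = 15.15 u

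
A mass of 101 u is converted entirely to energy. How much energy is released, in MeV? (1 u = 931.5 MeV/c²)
E = mc² = 94080 MeV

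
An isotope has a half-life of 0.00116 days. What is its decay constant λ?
λ = ln(2)/t½ = 597.5 day⁻¹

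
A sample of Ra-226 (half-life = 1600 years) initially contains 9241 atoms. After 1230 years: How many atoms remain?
N = N₀(1/2)^(t/t½) = 5424 atoms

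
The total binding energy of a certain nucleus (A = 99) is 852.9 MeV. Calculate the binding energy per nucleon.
B.E./A = 852.9/99 = 8.615 MeV/nucleon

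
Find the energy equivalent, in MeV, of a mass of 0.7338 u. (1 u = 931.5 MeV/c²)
E = mc² = 683.5 MeV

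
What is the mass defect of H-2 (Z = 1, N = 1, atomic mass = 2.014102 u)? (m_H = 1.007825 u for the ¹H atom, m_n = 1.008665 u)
Δm = Z·m_H + N·m_n − M = 0.002388 u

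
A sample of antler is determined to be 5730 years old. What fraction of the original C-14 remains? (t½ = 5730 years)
N/N₀ = (1/2)^(t/t½) = 0.5 = 50%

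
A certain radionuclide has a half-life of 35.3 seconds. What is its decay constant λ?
λ = ln(2)/t½ = 0.01964 second⁻¹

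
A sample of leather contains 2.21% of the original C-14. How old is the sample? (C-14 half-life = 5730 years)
Age = t½ × log₂(1/ratio) = 31510 years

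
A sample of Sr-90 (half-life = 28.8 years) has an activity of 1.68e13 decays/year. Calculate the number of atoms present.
N = A/λ = 6.98e14 atoms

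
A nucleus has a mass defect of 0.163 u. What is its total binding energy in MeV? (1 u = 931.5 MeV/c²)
B.E. = Δm × 931.5 = 151.8 MeV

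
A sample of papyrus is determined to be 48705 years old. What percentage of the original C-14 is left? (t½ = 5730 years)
N/N₀ = (1/2)^(t/t½) = 0.002762 = 0.276%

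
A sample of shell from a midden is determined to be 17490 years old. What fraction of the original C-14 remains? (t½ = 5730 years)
N/N₀ = (1/2)^(t/t½) = 0.1205 = 12.1%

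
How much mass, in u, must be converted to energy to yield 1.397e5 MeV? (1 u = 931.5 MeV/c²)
m = E/c² = 150 u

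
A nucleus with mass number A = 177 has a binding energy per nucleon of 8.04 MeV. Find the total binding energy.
B.E. = 8.04 × 177 = 1423 MeV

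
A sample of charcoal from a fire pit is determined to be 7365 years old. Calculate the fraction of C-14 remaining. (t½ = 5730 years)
N/N₀ = (1/2)^(t/t½) = 0.4103 = 41%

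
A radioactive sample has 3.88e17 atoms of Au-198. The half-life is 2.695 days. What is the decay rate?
A = λN = 9.979e16 decays/day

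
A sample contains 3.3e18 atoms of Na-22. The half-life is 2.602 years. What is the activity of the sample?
A = λN = 8.791e17 decays/year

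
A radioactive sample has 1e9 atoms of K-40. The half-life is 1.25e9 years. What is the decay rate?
A = λN = 0.5545 decays/year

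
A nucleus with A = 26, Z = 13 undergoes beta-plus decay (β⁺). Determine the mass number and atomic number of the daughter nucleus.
Daughter: A = 26, Z = 12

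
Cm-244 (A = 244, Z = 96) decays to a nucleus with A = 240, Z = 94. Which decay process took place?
ΔA = -4, ΔZ = -2 ⇒ alpha decay (α)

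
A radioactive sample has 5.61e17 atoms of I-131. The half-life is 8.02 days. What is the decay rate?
A = λN = 4.849e16 decays/day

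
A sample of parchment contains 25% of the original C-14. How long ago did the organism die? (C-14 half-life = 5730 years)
Age = t½ × log₂(1/ratio) = 11460 years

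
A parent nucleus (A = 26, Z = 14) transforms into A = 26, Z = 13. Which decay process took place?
ΔA = 0, ΔZ = -1 ⇒ beta-plus decay (β⁺) or electron capture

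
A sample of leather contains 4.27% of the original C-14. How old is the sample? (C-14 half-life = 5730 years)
Age = t½ × log₂(1/ratio) = 26070 years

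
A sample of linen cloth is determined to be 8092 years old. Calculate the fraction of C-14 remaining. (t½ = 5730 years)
N/N₀ = (1/2)^(t/t½) = 0.3757 = 37.6%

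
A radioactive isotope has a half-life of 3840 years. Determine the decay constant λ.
λ = ln(2)/t½ = 1.805e-4 year⁻¹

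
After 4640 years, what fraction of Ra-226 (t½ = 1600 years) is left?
N/N₀ = (1/2)^(t/t½) = 0.134 = 13.4%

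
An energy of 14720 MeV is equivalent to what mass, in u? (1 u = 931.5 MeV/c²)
m = E/c² = 15.8 u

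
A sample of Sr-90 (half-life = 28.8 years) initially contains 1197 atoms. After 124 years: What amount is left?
N = N₀(1/2)^(t/t½) = 60.53 atoms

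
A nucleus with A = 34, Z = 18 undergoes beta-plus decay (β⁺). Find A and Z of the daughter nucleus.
Daughter: A = 34, Z = 17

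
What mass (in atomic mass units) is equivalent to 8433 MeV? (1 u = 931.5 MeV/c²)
m = E/c² = 9.053 u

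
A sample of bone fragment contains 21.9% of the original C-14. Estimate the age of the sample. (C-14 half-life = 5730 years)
Age = t½ × log₂(1/ratio) = 12550 years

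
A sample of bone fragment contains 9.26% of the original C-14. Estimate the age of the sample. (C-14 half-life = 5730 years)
Age = t½ × log₂(1/ratio) = 19670 years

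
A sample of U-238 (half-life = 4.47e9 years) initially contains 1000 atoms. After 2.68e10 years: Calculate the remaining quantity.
N = N₀(1/2)^(t/t½) = 15.67 atoms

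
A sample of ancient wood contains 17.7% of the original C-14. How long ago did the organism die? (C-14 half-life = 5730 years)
Age = t½ × log₂(1/ratio) = 14310 years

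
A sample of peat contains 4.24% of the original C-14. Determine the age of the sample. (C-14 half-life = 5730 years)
Age = t½ × log₂(1/ratio) = 26130 years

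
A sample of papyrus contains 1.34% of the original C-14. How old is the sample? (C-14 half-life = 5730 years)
Age = t½ × log₂(1/ratio) = 35650 years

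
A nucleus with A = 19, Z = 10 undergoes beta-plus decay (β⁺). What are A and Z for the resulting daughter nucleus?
Daughter: A = 19, Z = 9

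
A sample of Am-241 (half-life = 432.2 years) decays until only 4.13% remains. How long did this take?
t = t½ × log₂(N₀/N) = 1987 years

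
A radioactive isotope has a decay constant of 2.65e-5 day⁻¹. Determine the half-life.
t½ = ln(2)/λ = 26160 days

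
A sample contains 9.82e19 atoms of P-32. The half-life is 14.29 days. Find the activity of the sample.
A = λN = 4.763e18 decays/day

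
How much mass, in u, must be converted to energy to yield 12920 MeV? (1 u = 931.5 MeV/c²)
m = E/c² = 13.87 u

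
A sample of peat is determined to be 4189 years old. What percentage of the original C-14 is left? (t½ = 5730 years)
N/N₀ = (1/2)^(t/t½) = 0.6025 = 60.2%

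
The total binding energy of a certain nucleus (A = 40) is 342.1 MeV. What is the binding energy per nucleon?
B.E./A = 342.1/40 = 8.553 MeV/nucleon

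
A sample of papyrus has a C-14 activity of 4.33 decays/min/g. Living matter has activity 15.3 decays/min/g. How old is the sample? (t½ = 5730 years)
Age = t½ × log₂(A₀/A) = 10430 years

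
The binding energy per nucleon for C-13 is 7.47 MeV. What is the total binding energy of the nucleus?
B.E. = 7.47 × 13 = 97.11 MeV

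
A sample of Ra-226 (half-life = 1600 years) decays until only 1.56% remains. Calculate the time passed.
t = t½ × log₂(N₀/N) = 9604 years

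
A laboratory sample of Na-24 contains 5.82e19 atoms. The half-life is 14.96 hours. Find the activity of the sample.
A = λN = 2.697e18 decays/hour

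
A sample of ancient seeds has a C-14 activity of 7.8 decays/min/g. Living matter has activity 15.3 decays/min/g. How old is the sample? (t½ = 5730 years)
Age = t½ × log₂(A₀/A) = 5569 years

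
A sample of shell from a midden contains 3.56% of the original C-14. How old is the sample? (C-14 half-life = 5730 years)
Age = t½ × log₂(1/ratio) = 27570 years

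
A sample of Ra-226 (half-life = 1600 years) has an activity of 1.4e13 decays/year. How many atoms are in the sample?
N = A/λ = 3.232e16 atoms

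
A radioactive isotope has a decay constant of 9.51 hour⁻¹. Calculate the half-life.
t½ = ln(2)/λ = 0.07289 hours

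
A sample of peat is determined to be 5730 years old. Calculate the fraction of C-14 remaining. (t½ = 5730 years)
N/N₀ = (1/2)^(t/t½) = 0.5 = 50%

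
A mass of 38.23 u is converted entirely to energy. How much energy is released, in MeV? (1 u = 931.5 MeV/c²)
E = mc² = 35610 MeV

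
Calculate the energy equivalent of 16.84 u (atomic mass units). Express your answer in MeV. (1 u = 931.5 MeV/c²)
E = mc² = 15690 MeV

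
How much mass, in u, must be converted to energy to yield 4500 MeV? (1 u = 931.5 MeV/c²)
m = E/c² = 4.831 u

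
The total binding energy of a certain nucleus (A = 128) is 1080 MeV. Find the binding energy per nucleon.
B.E./A = 1080/128 = 8.438 MeV/nucleon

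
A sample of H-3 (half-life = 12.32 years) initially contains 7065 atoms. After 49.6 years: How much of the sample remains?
N = N₀(1/2)^(t/t½) = 433.7 atoms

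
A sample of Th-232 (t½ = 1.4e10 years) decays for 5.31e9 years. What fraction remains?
N/N₀ = (1/2)^(t/t½) = 0.7688 = 76.9%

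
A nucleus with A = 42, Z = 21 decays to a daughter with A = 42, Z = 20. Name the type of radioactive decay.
ΔA = 0, ΔZ = -1 ⇒ beta-plus decay (β⁺) or electron capture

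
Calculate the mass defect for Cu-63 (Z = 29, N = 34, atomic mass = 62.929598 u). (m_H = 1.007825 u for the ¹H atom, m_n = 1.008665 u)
Δm = Z·m_H + N·m_n − M = 0.5919 u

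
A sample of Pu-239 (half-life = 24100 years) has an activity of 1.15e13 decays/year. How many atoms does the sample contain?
N = A/λ = 3.998e17 atoms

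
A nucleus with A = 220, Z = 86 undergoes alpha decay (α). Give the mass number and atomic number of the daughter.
Daughter: A = 216, Z = 84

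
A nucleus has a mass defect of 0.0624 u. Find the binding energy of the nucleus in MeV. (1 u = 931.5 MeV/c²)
B.E. = Δm × 931.5 = 58.13 MeV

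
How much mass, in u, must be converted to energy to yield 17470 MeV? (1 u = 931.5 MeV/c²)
m = E/c² = 18.75 u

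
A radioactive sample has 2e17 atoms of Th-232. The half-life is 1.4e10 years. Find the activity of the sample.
A = λN = 9.902e6 decays/year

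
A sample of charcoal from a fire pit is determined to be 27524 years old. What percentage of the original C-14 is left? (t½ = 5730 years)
N/N₀ = (1/2)^(t/t½) = 0.03581 = 3.58%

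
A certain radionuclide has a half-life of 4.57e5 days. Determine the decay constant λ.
λ = ln(2)/t½ = 1.517e-6 day⁻¹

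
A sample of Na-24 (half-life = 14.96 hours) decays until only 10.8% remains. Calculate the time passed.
t = t½ × log₂(N₀/N) = 48.04 hours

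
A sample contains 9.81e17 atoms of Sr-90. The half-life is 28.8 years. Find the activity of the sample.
A = λN = 2.361e16 decays/year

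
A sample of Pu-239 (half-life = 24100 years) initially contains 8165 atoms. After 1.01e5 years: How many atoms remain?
N = N₀(1/2)^(t/t½) = 447.1 atoms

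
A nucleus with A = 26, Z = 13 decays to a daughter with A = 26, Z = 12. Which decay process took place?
ΔA = 0, ΔZ = -1 ⇒ beta-plus decay (β⁺) or electron capture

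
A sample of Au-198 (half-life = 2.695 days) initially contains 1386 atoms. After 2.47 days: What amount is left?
N = N₀(1/2)^(t/t½) = 734.3 atoms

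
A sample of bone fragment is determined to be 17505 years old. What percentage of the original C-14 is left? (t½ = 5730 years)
N/N₀ = (1/2)^(t/t½) = 0.1203 = 12%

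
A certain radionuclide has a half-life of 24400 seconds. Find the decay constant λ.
λ = ln(2)/t½ = 2.841e-5 second⁻¹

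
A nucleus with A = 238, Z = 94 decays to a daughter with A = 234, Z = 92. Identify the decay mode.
ΔA = -4, ΔZ = -2 ⇒ alpha decay (α)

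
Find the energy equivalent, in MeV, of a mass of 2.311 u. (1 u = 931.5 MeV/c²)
E = mc² = 2153 MeV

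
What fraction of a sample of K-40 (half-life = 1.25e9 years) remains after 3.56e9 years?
N/N₀ = (1/2)^(t/t½) = 0.1389 = 13.9%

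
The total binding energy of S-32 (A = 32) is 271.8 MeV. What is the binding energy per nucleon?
B.E./A = 271.8/32 = 8.494 MeV/nucleon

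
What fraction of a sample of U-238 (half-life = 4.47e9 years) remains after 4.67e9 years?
N/N₀ = (1/2)^(t/t½) = 0.4847 = 48.5%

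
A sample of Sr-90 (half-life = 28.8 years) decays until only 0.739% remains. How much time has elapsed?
t = t½ × log₂(N₀/N) = 203.9 years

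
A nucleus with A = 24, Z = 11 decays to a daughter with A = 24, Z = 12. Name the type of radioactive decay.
ΔA = 0, ΔZ = +1 ⇒ beta-minus decay (β⁻)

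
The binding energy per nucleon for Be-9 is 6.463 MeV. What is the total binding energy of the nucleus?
B.E. = 6.463 × 9 = 58.17 MeV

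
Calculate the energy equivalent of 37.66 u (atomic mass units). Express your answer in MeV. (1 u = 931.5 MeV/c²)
E = mc² = 35080 MeV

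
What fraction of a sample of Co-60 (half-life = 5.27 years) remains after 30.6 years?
N/N₀ = (1/2)^(t/t½) = 0.01787 = 1.79%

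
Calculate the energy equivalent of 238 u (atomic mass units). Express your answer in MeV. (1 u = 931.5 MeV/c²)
E = mc² = 2.217e5 MeV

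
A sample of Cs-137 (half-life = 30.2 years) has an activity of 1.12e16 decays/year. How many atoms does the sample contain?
N = A/λ = 4.88e17 atoms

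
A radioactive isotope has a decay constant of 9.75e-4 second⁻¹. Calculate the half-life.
t½ = ln(2)/λ = 710.9 seconds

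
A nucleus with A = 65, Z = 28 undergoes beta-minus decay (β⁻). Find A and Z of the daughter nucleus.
Daughter: A = 65, Z = 29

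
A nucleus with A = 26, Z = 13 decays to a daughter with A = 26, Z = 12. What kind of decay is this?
ΔA = 0, ΔZ = -1 ⇒ beta-plus decay (β⁺) or electron capture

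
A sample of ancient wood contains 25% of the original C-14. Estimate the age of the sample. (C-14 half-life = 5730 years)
Age = t½ × log₂(1/ratio) = 11460 years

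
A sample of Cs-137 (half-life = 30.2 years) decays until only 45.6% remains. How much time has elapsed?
t = t½ × log₂(N₀/N) = 34.21 years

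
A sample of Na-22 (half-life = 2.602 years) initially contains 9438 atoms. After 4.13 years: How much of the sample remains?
N = N₀(1/2)^(t/t½) = 3141 atoms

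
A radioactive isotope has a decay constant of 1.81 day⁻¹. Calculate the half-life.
t½ = ln(2)/λ = 0.383 days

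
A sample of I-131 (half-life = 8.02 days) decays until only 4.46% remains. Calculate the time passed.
t = t½ × log₂(N₀/N) = 35.98 days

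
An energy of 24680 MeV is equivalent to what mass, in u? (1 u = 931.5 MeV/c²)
m = E/c² = 26.49 u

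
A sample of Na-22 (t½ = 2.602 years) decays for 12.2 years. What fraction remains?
N/N₀ = (1/2)^(t/t½) = 0.03878 = 3.88%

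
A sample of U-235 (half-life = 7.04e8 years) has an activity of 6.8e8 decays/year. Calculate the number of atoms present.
N = A/λ = 6.906e17 atoms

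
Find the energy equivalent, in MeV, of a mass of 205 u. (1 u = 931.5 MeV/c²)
E = mc² = 1.91e5 MeV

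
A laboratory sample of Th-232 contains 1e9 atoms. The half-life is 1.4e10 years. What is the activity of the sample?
A = λN = 0.04951 decays/year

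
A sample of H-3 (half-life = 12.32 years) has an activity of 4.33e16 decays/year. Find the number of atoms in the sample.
N = A/λ = 7.696e17 atoms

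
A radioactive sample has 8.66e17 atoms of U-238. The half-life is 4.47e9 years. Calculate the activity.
A = λN = 1.343e8 decays/year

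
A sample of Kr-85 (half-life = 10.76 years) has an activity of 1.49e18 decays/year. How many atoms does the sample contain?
N = A/λ = 2.313e19 atoms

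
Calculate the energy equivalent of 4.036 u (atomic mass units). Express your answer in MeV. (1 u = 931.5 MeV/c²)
E = mc² = 3760 MeV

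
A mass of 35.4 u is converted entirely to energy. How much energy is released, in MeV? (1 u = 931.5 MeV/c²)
E = mc² = 32980 MeV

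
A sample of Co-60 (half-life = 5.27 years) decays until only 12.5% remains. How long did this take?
t = t½ × log₂(N₀/N) = 15.81 years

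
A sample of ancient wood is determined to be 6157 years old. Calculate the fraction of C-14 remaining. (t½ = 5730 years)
N/N₀ = (1/2)^(t/t½) = 0.4748 = 47.5%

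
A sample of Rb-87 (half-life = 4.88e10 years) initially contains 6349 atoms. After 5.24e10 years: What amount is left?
N = N₀(1/2)^(t/t½) = 3016 atoms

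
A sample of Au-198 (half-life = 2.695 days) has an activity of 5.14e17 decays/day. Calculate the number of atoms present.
N = A/λ = 1.998e18 atoms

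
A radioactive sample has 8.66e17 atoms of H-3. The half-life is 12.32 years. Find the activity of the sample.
A = λN = 4.872e16 decays/year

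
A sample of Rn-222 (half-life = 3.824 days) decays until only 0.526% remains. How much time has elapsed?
t = t½ × log₂(N₀/N) = 28.95 days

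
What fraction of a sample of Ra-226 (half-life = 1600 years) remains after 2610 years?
N/N₀ = (1/2)^(t/t½) = 0.3228 = 32.3%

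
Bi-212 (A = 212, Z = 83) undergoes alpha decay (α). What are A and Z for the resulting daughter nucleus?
Daughter: A = 208, Z = 81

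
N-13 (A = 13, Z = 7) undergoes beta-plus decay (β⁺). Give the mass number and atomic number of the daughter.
Daughter: A = 13, Z = 6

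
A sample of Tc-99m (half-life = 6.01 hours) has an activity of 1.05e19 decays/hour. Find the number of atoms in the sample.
N = A/λ = 9.104e19 atoms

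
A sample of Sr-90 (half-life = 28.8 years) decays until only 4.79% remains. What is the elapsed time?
t = t½ × log₂(N₀/N) = 126.3 years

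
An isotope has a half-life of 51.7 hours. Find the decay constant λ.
λ = ln(2)/t½ = 0.01341 hour⁻¹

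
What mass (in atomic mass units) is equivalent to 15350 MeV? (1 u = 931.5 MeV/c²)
m = E/c² = 16.48 u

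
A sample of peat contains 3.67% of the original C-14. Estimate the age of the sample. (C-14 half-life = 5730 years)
Age = t½ × log₂(1/ratio) = 27320 years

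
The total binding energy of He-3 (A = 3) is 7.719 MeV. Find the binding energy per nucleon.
B.E./A = 7.719/3 = 2.573 MeV/nucleon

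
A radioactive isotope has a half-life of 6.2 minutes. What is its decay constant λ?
λ = ln(2)/t½ = 0.1118 minute⁻¹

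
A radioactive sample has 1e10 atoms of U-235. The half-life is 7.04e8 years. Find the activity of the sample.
A = λN = 9.846 decays/year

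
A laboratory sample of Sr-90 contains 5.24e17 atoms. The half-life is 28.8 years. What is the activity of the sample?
A = λN = 1.261e16 decays/year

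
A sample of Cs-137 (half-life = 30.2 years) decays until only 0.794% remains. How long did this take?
t = t½ × log₂(N₀/N) = 210.7 years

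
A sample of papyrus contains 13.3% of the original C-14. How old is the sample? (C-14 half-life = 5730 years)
Age = t½ × log₂(1/ratio) = 16680 years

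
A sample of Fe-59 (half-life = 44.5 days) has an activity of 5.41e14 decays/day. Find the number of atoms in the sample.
N = A/λ = 3.473e16 atoms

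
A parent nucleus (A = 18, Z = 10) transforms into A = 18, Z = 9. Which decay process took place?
ΔA = 0, ΔZ = -1 ⇒ beta-plus decay (β⁺) or electron capture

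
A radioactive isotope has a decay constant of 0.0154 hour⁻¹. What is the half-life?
t½ = ln(2)/λ = 45.01 hours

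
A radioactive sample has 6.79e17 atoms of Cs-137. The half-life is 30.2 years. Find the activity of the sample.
A = λN = 1.558e16 decays/year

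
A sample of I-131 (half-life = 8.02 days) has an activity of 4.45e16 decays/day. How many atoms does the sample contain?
N = A/λ = 5.149e17 atoms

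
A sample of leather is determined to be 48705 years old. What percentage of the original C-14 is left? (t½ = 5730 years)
N/N₀ = (1/2)^(t/t½) = 0.002762 = 0.276%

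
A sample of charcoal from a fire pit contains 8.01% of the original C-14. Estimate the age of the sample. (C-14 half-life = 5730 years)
Age = t½ × log₂(1/ratio) = 20870 years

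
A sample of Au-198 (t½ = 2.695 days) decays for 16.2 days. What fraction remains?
N/N₀ = (1/2)^(t/t½) = 0.0155 = 1.55%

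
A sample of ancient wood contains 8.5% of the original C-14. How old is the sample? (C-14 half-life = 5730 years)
Age = t½ × log₂(1/ratio) = 20380 years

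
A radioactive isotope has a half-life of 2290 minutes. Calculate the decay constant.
λ = ln(2)/t½ = 3.027e-4 minute⁻¹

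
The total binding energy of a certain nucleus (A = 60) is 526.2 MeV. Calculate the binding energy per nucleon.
B.E./A = 526.2/60 = 8.77 MeV/nucleon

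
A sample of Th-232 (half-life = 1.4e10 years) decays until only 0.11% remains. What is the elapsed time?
t = t½ × log₂(N₀/N) = 1.376e11 years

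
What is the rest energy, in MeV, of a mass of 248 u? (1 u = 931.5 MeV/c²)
E = mc² = 2.31e5 MeV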